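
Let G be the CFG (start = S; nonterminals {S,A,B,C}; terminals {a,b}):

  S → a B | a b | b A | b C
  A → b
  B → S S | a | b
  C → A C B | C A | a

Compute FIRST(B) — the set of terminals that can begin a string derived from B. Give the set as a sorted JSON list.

FIRST iteration:
round 1:
  A via A→b: +{b}
  B via B→a: +{a}
  B via B→b: +{b}
  C via C→A C B: +{b}
  C via C→a: +{a}
  S via S→a B: +{a}
  S via S→b A: +{b}
  FIRST(S)={a,b}  FIRST(A)={b}  FIRST(B)={a,b}  FIRST(C)={a,b}
round 2: (stable)
  FIRST(S)={a,b}  FIRST(A)={b}  FIRST(B)={a,b}  FIRST(C)={a,b}

FIRST(B) = ["a", "b"]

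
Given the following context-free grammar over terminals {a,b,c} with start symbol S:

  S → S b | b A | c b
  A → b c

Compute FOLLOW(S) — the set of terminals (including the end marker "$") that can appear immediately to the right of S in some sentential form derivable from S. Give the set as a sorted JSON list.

FIRST sets, iterate to fixpoint:
iter 1:
  A via A→b c: +{b}
  S via S→b A: +{b}
  S via S→c b: +{c}
  S: {b,c}  A: {b}
iter 2: done
  S: {b,c}  A: {b}

FOLLOW iteration:
seed FOLLOW(S) with $
iter 1:
  S→S b: FOLLOW(S) ⊇ FIRST(b) = {b}; new: +{b}
  S→b A: FOLLOW(A) ⊇ FOLLOW(S) ⊇ {$,b}; new: +{$,b}
  S: {$,b}  A: {$,b}
iter 2: (no change)
  S: {$,b}  A: {$,b}

FOLLOW(S) = ["$", "b"]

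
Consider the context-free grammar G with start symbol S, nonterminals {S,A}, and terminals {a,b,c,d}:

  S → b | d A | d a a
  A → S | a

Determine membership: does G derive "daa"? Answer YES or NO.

CNF form of G:
  S -> T0 A | T0 X3 | b
  A -> T0 A | T0 X2 | a | b
  T0 -> d
  T1 -> a
  X2 -> T1 T1
  X3 -> T1 T1

Fill CYK table bottom-up:
  cell(0,0) d: {T0}  orig:{}
  cell(1,1) a: {A,T1}  orig:{A}
  cell(2,2) a: {A,T1}  orig:{A}
  cell(0,1) da: {A,S}
  cell(1,2) aa: {X2,X3}  orig:{}
  cell(0,2) daa: {A,S}

S ∈ T[0,2] ⇒ YES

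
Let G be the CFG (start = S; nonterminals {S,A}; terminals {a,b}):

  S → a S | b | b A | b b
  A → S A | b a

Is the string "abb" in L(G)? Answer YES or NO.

Convert to CNF:
  S -> T0 A | T0 T0 | T1 S | b
  A -> S A | T0 T1
  T0 -> b
  T1 -> a

CYK table (by increasing span):
  cell(0,0) a: {T1}  orig:{}
  cell(1,1) b: {S,T0}  orig:{S}
  cell(2,2) b: {S,T0}  orig:{S}
  cell(0,1) ab: {S}
  cell(1,2) bb: {S}
  cell(0,2) abb: {S}

S ∈ T[0,2] ⇒ YES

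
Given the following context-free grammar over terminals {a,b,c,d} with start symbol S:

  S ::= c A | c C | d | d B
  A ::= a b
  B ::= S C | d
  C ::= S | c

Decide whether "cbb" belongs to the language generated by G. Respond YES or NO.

Convert to CNF:
  S -> T2 A | T2 C | T3 B | d
  A -> T0 T1
  B -> S C | d
  C -> T2 A | T2 C | T3 B | c | d
  T0 -> a
  T1 -> b
  T2 -> c
  T3 -> d

Fill CYK table bottom-up:
  [0..0]={C,T2}  "c"  orig:{C}
  [1..1]={T1}  "b"  orig:{}
  [2..2]={T1}  "b"  orig:{}
  [0..1]=∅  "cb"
  [1..2]=∅  "bb"
  [0..2]=∅  "cbb"

S ∉ T[0,2] ⇒ NO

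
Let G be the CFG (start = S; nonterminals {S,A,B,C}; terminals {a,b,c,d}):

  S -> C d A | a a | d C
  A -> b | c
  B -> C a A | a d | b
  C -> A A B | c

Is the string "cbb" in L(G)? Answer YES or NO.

Convert to CNF:
  S -> C X4 | T0 T0 | T1 C
  A -> b | c
  B -> C X2 | T0 T1 | b
  C -> A X3 | c
  T0 -> a
  T1 -> d
  X2 -> T0 A
  X3 -> A B
  X4 -> T1 A

Fill CYK table bottom-up:
  [0..0]={A,C}  "c"
  [1..1]={A,B}  "b"
  [2..2]={A,B}  "b"
  [0..1]={X3}  "cb"  orig:{}
  [1..2]={X3}  "bb"  orig:{}
  [0..2]={C}  "cbb"

S ∉ T[0,2] ⇒ NO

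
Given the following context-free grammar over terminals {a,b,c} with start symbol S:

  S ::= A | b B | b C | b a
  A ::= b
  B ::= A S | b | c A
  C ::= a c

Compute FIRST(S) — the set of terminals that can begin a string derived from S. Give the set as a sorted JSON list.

FIRST sets, iterate to fixpoint:
[1]
  A via A→b: +{b}
  B via B→A S: +{b}
  B via B→c A: +{c}
  C via C→a c: +{a}
  S via S→A: +{b}
  FIRST(S)={b}  FIRST(A)={b}  FIRST(B)={b,c}  FIRST(C)={a}
[2] (no change)
  FIRST(S)={b}  FIRST(A)={b}  FIRST(B)={b,c}  FIRST(C)={a}

FIRST(S) = ["b"]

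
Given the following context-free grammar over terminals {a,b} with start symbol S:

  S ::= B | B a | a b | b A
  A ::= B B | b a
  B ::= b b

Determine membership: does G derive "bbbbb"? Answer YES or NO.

CNF form of G:
  S -> B T1 | T0 A | T0 T0 | T1 T0
  A -> B B | T0 T1
  B -> T0 T0
  T0 -> b
  T1 -> a

Fill CYK table bottom-up:
  [0..0]={T0}  "b"  orig:{}
  [1..1]={T0}  "b"  orig:{}
  [2..2]={T0}  "b"  orig:{}
  [3..3]={T0}  "b"  orig:{}
  [4..4]={T0}  "b"  orig:{}
  [0..1]={B,S}  "bb"
  [1..2]={B,S}  "bb"
  [2..3]={B,S}  "bb"
  [3..4]={B,S}  "bb"
  [0..2]=∅  "bbb"
  [1..3]=∅  "bbb"
  [2..4]=∅  "bbb"
  [0..3]={A}  "bbbb"
  [1..4]={A}  "bbbb"
  [0..4]={S}  "bbbbb"

S ∈ T[0,4] ⇒ YES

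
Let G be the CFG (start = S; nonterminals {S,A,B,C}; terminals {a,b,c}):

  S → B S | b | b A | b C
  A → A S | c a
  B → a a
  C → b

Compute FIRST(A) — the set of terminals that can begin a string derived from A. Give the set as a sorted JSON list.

FIRST sets, iterate to fixpoint:
[1]
  A via A→c a: +{c}
  B via B→a a: +{a}
  C via C→b: +{b}
  S via S→B S: +{a}
  S via S→b: +{b}
  FIRST[S]={a,b}  FIRST[A]={c}  FIRST[B]={a}  FIRST[C]={b}
[2] (no change)
  FIRST[S]={a,b}  FIRST[A]={c}  FIRST[B]={a}  FIRST[C]={b}

FIRST(A) = ["c"]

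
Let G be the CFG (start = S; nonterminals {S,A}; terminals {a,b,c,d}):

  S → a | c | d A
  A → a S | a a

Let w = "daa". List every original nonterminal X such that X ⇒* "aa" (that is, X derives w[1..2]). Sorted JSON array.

CNF form of G:
  S -> T1 A | a | c
  A -> T0 S | T0 T0
  T0 -> a
  T1 -> d

Fill CYK table bottom-up (cells [i..j] with 1 ≤ i ≤ j ≤ 2 only):
  cell(1,1) a: {S,T0}  orig:{S}
  cell(2,2) a: {S,T0}  orig:{S}
  cell(1,2) aa: {A}

Original NTs in T[1,2] deriving "aa": ["A"]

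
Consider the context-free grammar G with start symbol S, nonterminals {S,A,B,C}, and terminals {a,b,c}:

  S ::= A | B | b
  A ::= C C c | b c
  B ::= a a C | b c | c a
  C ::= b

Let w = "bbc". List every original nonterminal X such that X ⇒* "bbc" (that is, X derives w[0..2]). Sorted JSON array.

Convert to CNF:
  S -> C X5 | T0 T2 | T1 T0 | T2 X6 | b
  A -> C X3 | T1 T0
  B -> T0 T2 | T1 T0 | T2 X4
  C -> b
  T0 -> c
  T1 -> b
  T2 -> a
  X3 -> C T0
  X4 -> T2 C
  X5 -> C T0
  X6 -> T2 C

CYK table (by increasing span) — only the sub-triangle for w[0..2]:
  [0..0]={C,S,T1}  "b"  orig:{C,S}
  [1..1]={C,S,T1}  "b"  orig:{C,S}
  [2..2]={T0}  "c"  orig:{}
  [0..1]=∅  "bb"
  [1..2]={A,B,S,X3,X5}  "bc"  orig:{A,B,S}
  [0..2]={A,S}  "bbc"

Original NTs in T[0,2] deriving "bbc": ["A", "S"]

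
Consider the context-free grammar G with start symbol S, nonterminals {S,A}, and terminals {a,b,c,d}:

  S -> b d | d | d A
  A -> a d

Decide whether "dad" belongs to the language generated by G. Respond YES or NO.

Convert to CNF:
  S -> T1 A | T2 T1 | d
  A -> T0 T1
  T0 -> a
  T1 -> d
  T2 -> b

CYK fill:
  T[0,0] 'd' = {S,T1}  orig:{S}
  T[1,1] 'a' = {T0}  orig:{}
  T[2,2] 'd' = {S,T1}  orig:{S}
  T[0,1] 'da' = ∅
  T[1,2] 'ad' = {A}
  T[0,2] 'dad' = {S}

S ∈ T[0,2] ⇒ YES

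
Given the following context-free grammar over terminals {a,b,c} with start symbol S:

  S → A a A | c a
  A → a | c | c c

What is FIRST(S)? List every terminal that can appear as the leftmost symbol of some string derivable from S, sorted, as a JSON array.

FIRST iteration:
iter 1:
  A via A→a: +{a}
  A via A→c: +{c}
  S via S→A a A: +{a,c}
  FIRST[S]={a,c}  FIRST[A]={a,c}
iter 2: — fixpoint
  FIRST[S]={a,c}  FIRST[A]={a,c}

FIRST(S) = ["a", "c"]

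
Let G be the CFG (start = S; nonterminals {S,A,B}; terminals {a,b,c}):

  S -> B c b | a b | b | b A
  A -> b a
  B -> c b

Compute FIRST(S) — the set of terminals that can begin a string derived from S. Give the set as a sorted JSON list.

FIRST sets, iterate to fixpoint:
iter 1:
  A via A→b a: +{b}
  B via B→c b: +{c}
  S via S→B c b: +{c}
  S via S→a b: +{a}
  S via S→b: +{b}
  FIRST[S]={a,b,c}  FIRST[A]={b}  FIRST[B]={c}
iter 2: (stable)
  FIRST[S]={a,b,c}  FIRST[A]={b}  FIRST[B]={c}

FIRST(S) = ["a", "b", "c"]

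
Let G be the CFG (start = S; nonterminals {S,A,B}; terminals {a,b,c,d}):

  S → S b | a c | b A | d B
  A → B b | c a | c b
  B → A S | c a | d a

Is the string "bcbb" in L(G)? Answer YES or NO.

CNF form of G:
  S -> S T0 | T0 A | T2 T1 | T3 B
  A -> B T0 | T1 T0 | T1 T2
  B -> A S | T1 T2 | T3 T2
  T0 -> b
  T1 -> c
  T2 -> a
  T3 -> d

CYK fill:
  [0..0]={T0}  "b"  orig:{}
  [1..1]={T1}  "c"  orig:{}
  [2..2]={T0}  "b"  orig:{}
  [3..3]={T0}  "b"  orig:{}
  [0..1]=∅  "bc"
  [1..2]={A}  "cb"
  [2..3]=∅  "bb"
  [0..2]={S}  "bcb"
  [1..3]=∅  "cbb"
  [0..3]={S}  "bcbb"

S ∈ T[0,3] ⇒ YES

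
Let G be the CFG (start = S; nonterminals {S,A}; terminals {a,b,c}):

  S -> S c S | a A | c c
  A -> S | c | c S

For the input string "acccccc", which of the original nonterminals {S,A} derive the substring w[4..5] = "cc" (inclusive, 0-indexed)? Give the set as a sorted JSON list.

Convert to CNF:
  S -> S X3 | T0 T0 | T1 A
  A -> S X2 | T0 S | T0 T0 | T1 A | c
  T0 -> c
  T1 -> a
  X2 -> T0 S
  X3 -> T0 S

Fill CYK table bottom-up, restricted to cells inside w[4..5]:
  cell(4,4) c: {A,T0}  orig:{A}
  cell(5,5) c: {A,T0}  orig:{A}
  cell(4,5) cc: {A,S}

Original NTs in T[4,5] deriving "cc": ["A", "S"]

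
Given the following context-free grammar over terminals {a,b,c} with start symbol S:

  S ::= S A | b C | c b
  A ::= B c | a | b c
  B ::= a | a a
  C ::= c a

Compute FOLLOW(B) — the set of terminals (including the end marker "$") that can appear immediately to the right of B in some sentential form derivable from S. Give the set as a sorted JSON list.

FIRST iteration:
[1]
  A via A→a: +{a}
  A via A→b c: +{b}
  B via B→a: +{a}
  C via C→c a: +{c}
  S via S→b C: +{b}
  S via S→c b: +{c}
  FIRST[S]={b,c}  FIRST[A]={a,b}  FIRST[B]={a}  FIRST[C]={c}
[2] (no change)
  FIRST[S]={b,c}  FIRST[A]={a,b}  FIRST[B]={a}  FIRST[C]={c}

FOLLOW iteration:
FOLLOW(S) := {$}
[1]
  A→B c: FOLLOW(B) ⊇ FIRST(c) = {c}; new: +{c}
  S→S A: FOLLOW(S) ⊇ FIRST(A) = {a,b}; new: +{a,b}
  S→S A: FOLLOW(A) ⊇ FOLLOW(S) ⊇ {$,a,b}; new: +{$,a,b}
  S→b C: FOLLOW(C) ⊇ FOLLOW(S) ⊇ {$,a,b}; new: +{$,a,b}
  FOLLOW[S]={$,a,b}  FOLLOW[A]={$,a,b}  FOLLOW[B]={c}  FOLLOW[C]={$,a,b}
[2] (no change)
  FOLLOW[S]={$,a,b}  FOLLOW[A]={$,a,b}  FOLLOW[B]={c}  FOLLOW[C]={$,a,b}

FOLLOW(B) = ["c"]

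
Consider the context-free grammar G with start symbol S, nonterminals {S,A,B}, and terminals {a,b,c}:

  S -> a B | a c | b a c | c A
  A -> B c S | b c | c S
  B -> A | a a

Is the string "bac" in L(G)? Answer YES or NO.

CNF form of G:
  S -> T0 A | T1 X5 | T2 B | T2 T0
  A -> B X3 | T0 S | T1 T0
  B -> B X4 | T0 S | T1 T0 | T2 T2
  T0 -> c
  T1 -> b
  T2 -> a
  X3 -> T0 S
  X4 -> T0 S
  X5 -> T2 T0

Fill CYK table bottom-up:
  [0..0]={T1}  "b"  orig:{}
  [1..1]={T2}  "a"  orig:{}
  [2..2]={T0}  "c"  orig:{}
  [0..1]=∅  "ba"
  [1..2]={S,X5}  "ac"  orig:{S}
  [0..2]={S}  "bac"

S ∈ T[0,2] ⇒ YES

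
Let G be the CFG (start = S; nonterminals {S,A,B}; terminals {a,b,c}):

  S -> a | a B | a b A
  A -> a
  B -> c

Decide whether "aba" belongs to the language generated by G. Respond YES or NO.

CNF form of G:
  S -> T0 B | T0 X2 | a
  A -> a
  B -> c
  T0 -> a
  T1 -> b
  X2 -> T1 A

Fill CYK table bottom-up:
  [0..0]={A,S,T0}  "a"  orig:{A,S}
  [1..1]={T1}  "b"  orig:{}
  [2..2]={A,S,T0}  "a"  orig:{A,S}
  [0..1]=∅  "ab"
  [1..2]={X2}  "ba"  orig:{}
  [0..2]={S}  "aba"

S ∈ T[0,2] ⇒ YES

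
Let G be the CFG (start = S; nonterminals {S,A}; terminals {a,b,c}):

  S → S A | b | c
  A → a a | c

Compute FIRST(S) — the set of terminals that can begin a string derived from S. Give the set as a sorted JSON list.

FIRST sets, iterate to fixpoint:
iter 1:
  A via A→a a: +{a}
  A via A→c: +{c}
  S via S→b: +{b}
  S via S→c: +{c}
  FIRST(S)={b,c}  FIRST(A)={a,c}
iter 2: (no change)
  FIRST(S)={b,c}  FIRST(A)={a,c}

FIRST(S) = ["b", "c"]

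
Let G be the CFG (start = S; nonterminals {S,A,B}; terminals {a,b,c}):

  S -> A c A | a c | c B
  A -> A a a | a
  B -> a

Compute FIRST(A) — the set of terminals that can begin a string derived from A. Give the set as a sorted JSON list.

FIRST sets, iterate to fixpoint:
pass 1:
  A via A→a: +{a}
  B via B→a: +{a}
  S via S→A c A: +{a}
  S via S→c B: +{c}
  FIRST[S]={a,c}  FIRST[A]={a}  FIRST[B]={a}
pass 2: (no change)
  FIRST[S]={a,c}  FIRST[A]={a}  FIRST[B]={a}

FIRST(A) = ["a"]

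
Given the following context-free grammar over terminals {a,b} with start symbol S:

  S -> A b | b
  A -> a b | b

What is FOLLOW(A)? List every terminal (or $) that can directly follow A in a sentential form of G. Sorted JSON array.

Compute FIRST by fixpoint:
iter 1:
  A via A→a b: +{a}
  A via A→b: +{b}
  S via S→A b: +{a,b}
  FIRST(S)={a,b}  FIRST(A)={a,b}
iter 2: (no change)
  FIRST(S)={a,b}  FIRST(A)={a,b}

FOLLOW iteration:
seed FOLLOW(S) with $
iter 1:
  S→A b: FOLLOW(A) ⊇ FIRST(b) = {b}; new: +{b}
  S: {$}  A: {b}
iter 2: — fixpoint
  S: {$}  A: {b}

FOLLOW(A) = ["b"]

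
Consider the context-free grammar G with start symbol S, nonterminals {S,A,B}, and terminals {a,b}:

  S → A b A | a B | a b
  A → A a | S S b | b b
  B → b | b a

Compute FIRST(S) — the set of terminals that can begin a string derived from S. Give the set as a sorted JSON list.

FIRST sets, iterate to fixpoint:
[1]
  A via A→b b: +{b}
  B via B→b: +{b}
  S via S→A b A: +{b}
  S via S→a B: +{a}
  FIRST(S)={a,b}  FIRST(A)={b}  FIRST(B)={b}
[2]
  A via A→S S b: +{a}
  FIRST(S)={a,b}  FIRST(A)={a,b}  FIRST(B)={b}
[3] (no change)
  FIRST(S)={a,b}  FIRST(A)={a,b}  FIRST(B)={b}

FIRST(S) = ["a", "b"]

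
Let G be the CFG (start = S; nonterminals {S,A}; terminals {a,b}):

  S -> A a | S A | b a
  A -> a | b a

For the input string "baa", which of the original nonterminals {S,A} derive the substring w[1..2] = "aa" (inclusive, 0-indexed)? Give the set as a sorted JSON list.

CNF form of G:
  S -> A T1 | S A | T0 T1
  A -> T0 T1 | a
  T0 -> b
  T1 -> a

CYK fill (cells [i..j] with 1 ≤ i ≤ j ≤ 2 only):
  cell(1,1) a: {A,T1}  orig:{A}
  cell(2,2) a: {A,T1}  orig:{A}
  cell(1,2) aa: {S}

Original NTs in T[1,2] deriving "aa": ["S"]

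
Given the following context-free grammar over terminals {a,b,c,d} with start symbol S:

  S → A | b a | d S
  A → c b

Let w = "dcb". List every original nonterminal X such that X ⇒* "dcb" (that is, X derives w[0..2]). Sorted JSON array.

Convert to CNF:
  S -> T0 T1 | T1 T2 | T3 S
  A -> T0 T1
  T0 -> c
  T1 -> b
  T2 -> a
  T3 -> d

Fill CYK table bottom-up, restricted to cells inside w[0..2]:
  T[0,0] 'd' = {T3}  orig:{}
  T[1,1] 'c' = {T0}  orig:{}
  T[2,2] 'b' = {T1}  orig:{}
  T[0,1] 'dc' = ∅
  T[1,2] 'cb' = {A,S}
  T[0,2] 'dcb' = {S}

Original NTs in T[0,2] deriving "dcb": ["S"]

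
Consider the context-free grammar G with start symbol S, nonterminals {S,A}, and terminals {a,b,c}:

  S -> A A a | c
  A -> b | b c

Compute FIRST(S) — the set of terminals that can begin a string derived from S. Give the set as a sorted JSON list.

FIRST iteration:
pass 1:
  A via A→b: +{b}
  S via S→A A a: +{b}
  S via S→c: +{c}
  S: {b,c}  A: {b}
pass 2: (no change)
  S: {b,c}  A: {b}

FIRST(S) = ["b", "c"]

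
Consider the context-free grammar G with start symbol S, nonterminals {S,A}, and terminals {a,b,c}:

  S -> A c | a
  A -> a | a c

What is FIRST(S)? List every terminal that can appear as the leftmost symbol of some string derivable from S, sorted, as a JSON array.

FIRST iteration:
iter 1:
  A via A→a: +{a}
  S via S→A c: +{a}
  FIRST[S]={a}  FIRST[A]={a}
iter 2: (stable)
  FIRST[S]={a}  FIRST[A]={a}

FIRST(S) = ["a"]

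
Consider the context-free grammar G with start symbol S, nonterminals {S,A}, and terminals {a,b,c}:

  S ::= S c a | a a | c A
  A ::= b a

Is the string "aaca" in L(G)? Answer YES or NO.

CNF form of G:
  S -> S X3 | T1 T1 | T2 A
  A -> T0 T1
  T0 -> b
  T1 -> a
  T2 -> c
  X3 -> T2 T1

CYK table (by increasing span):
  T[0,0] 'a' = {T1}  orig:{}
  T[1,1] 'a' = {T1}  orig:{}
  T[2,2] 'c' = {T2}  orig:{}
  T[3,3] 'a' = {T1}  orig:{}
  T[0,1] 'aa' = {S}
  T[1,2] 'ac' = ∅
  T[2,3] 'ca' = {X3}  orig:{}
  T[0,2] 'aac' = ∅
  T[1,3] 'aca' = ∅
  T[0,3] 'aaca' = {S}

S ∈ T[0,3] ⇒ YES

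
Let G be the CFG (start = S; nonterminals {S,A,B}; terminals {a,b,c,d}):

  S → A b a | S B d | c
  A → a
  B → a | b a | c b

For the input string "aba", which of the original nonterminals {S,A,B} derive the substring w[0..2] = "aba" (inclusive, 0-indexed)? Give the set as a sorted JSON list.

CNF form of G:
  S -> A X4 | S X5 | c
  A -> a
  B -> T0 T1 | T2 T0 | a
  T0 -> b
  T1 -> a
  T2 -> c
  T3 -> d
  X4 -> T0 T1
  X5 -> B T3

Fill CYK table bottom-up, restricted to cells inside w[0..2]:
  [0..0]={A,B,T1}  "a"  orig:{A,B}
  [1..1]={T0}  "b"  orig:{}
  [2..2]={A,B,T1}  "a"  orig:{A,B}
  [0..1]=∅  "ab"
  [1..2]={B,X4}  "ba"  orig:{B}
  [0..2]={S}  "aba"

Original NTs in T[0,2] deriving "aba": ["S"]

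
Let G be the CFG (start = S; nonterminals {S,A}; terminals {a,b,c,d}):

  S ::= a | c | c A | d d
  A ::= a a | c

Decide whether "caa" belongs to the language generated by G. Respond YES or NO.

Convert to CNF:
  S -> T1 A | T2 T2 | a | c
  A -> T0 T0 | c
  T0 -> a
  T1 -> c
  T2 -> d

Fill CYK table bottom-up:
  cell(0,0) c: {A,S,T1}  orig:{A,S}
  cell(1,1) a: {S,T0}  orig:{S}
  cell(2,2) a: {S,T0}  orig:{S}
  cell(0,1) ca: ∅
  cell(1,2) aa: {A}
  cell(0,2) caa: {S}

S ∈ T[0,2] ⇒ YES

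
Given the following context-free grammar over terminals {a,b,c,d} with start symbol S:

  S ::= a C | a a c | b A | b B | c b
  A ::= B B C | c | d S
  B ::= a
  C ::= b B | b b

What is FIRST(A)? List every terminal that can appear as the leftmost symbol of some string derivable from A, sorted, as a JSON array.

FIRST iteration:
[1]
  A via A→c: +{c}
  A via A→d S: +{d}
  B via B→a: +{a}
  C via C→b B: +{b}
  S via S→a C: +{a}
  S via S→b A: +{b}
  S via S→c b: +{c}
  FIRST[S]={a,b,c}  FIRST[A]={c,d}  FIRST[B]={a}  FIRST[C]={b}
[2]
  A via A→B B C: +{a}
  FIRST[S]={a,b,c}  FIRST[A]={a,c,d}  FIRST[B]={a}  FIRST[C]={b}
[3] — fixpoint
  FIRST[S]={a,b,c}  FIRST[A]={a,c,d}  FIRST[B]={a}  FIRST[C]={b}

FIRST(A) = ["a", "c", "d"]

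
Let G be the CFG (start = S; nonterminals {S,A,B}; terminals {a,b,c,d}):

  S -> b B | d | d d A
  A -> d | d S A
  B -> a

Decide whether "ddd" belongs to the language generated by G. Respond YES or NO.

Convert to CNF:
  S -> T0 X3 | T1 B | d
  A -> T0 X2 | d
  B -> a
  T0 -> d
  T1 -> b
  X2 -> S A
  X3 -> T0 A

CYK fill:
  cell(0,0) d: {A,S,T0}  orig:{A,S}
  cell(1,1) d: {A,S,T0}  orig:{A,S}
  cell(2,2) d: {A,S,T0}  orig:{A,S}
  cell(0,1) dd: {X2,X3}  orig:{}
  cell(1,2) dd: {X2,X3}  orig:{}
  cell(0,2) ddd: {A,S}

S ∈ T[0,2] ⇒ YES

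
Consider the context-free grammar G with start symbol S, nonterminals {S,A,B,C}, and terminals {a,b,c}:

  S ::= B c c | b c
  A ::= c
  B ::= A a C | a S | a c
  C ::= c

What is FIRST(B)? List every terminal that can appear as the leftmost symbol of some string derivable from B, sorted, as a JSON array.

Compute FIRST by fixpoint:
[1]
  A via A→c: +{c}
  B via B→A a C: +{c}
  B via B→a S: +{a}
  C via C→c: +{c}
  S via S→B c c: +{a,c}
  S via S→b c: +{b}
  FIRST(S)={a,b,c}  FIRST(A)={c}  FIRST(B)={a,c}  FIRST(C)={c}
[2] — fixpoint
  FIRST(S)={a,b,c}  FIRST(A)={c}  FIRST(B)={a,c}  FIRST(C)={c}

FIRST(B) = ["a", "c"]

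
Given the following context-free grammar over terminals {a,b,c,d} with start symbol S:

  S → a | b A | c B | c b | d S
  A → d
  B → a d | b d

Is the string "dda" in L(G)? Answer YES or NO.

Convert to CNF:
  S -> T1 S | T2 A | T3 B | T3 T2 | a
  A -> d
  B -> T0 T1 | T2 T1
  T0 -> a
  T1 -> d
  T2 -> b
  T3 -> c

Fill CYK table bottom-up:
  T[0,0] 'd' = {A,T1}  orig:{A}
  T[1,1] 'd' = {A,T1}  orig:{A}
  T[2,2] 'a' = {S,T0}  orig:{S}
  T[0,1] 'dd' = ∅
  T[1,2] 'da' = {S}
  T[0,2] 'dda' = {S}

S ∈ T[0,2] ⇒ YES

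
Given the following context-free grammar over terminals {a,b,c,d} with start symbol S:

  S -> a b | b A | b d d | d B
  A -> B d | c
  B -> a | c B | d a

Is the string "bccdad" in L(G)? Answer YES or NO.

CNF form of G:
  S -> T0 B | T2 T3 | T3 A | T3 X4
  A -> B T0 | c
  B -> T0 T2 | T1 B | a
  T0 -> d
  T1 -> c
  T2 -> a
  T3 -> b
  X4 -> T0 T0

CYK table (by increasing span):
  cell(0,0) b: {T3}  orig:{}
  cell(1,1) c: {A,T1}  orig:{A}
  cell(2,2) c: {A,T1}  orig:{A}
  cell(3,3) d: {T0}  orig:{}
  cell(4,4) a: {B,T2}  orig:{B}
  cell(5,5) d: {T0}  orig:{}
  cell(0,1) bc: {S}
  cell(1,2) cc: ∅
  cell(2,3) cd: ∅
  cell(3,4) da: {B,S}
  cell(4,5) ad: {A}
  cell(0,2) bcc: ∅
  cell(1,3) ccd: ∅
  cell(2,4) cda: {B}
  cell(3,5) dad: {A}
  cell(0,3) bccd: ∅
  cell(1,4) ccda: {B}
  cell(2,5) cdad: {A}
  cell(0,4) bccda: ∅
  cell(1,5) ccdad: {A}
  cell(0,5) bccdad: {S}

S ∈ T[0,5] ⇒ YES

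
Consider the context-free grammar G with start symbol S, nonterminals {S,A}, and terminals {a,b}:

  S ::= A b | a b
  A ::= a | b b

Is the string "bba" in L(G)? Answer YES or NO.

Convert to CNF:
  S -> A T0 | T1 T0
  A -> T0 T0 | a
  T0 -> b
  T1 -> a

CYK table (by increasing span):
  cell(0,0) b: {T0}  orig:{}
  cell(1,1) b: {T0}  orig:{}
  cell(2,2) a: {A,T1}  orig:{A}
  cell(0,1) bb: {A}
  cell(1,2) ba: ∅
  cell(0,2) bba: ∅

S ∉ T[0,2] ⇒ NO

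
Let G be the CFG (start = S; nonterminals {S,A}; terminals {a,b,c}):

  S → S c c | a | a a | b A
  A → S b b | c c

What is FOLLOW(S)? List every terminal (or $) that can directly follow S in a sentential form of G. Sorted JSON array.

FIRST iteration:
[1]
  A via A→c c: +{c}
  S via S→a: +{a}
  S via S→b A: +{b}
  S: {a,b}  A: {c}
[2]
  A via A→S b b: +{a,b}
  S: {a,b}  A: {a,b,c}
[3] (stable)
  S: {a,b}  A: {a,b,c}

FOLLOW iteration:
seed FOLLOW(S) with $
pass 1:
  A→S b b: FOLLOW(S) ⊇ FIRST(b) = {b}; new: +{b}
  S→S c c: FOLLOW(S) ⊇ FIRST(c) = {c}; new: +{c}
  S→b A: FOLLOW(A) ⊇ FOLLOW(S) ⊇ {$,b,c}; new: +{$,b,c}
  FOLLOW[S]={$,b,c}  FOLLOW[A]={$,b,c}
pass 2: — fixpoint
  FOLLOW[S]={$,b,c}  FOLLOW[A]={$,b,c}

FOLLOW(S) = ["$", "b", "c"]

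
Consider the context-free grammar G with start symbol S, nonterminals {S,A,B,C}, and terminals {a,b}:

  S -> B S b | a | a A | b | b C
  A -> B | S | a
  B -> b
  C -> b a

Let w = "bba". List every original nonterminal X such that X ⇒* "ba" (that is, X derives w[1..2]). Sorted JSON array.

CNF form of G:
  S -> B X3 | T0 C | T1 A | a | b
  A -> B X2 | T0 C | T1 A | a | b
  B -> b
  C -> T0 T1
  T0 -> b
  T1 -> a
  X2 -> S T0
  X3 -> S T0

CYK fill, restricted to cells inside w[1..2]:
  cell(1,1) b: {A,B,S,T0}  orig:{A,B,S}
  cell(2,2) a: {A,S,T1}  orig:{A,S}
  cell(1,2) ba: {C}

Original NTs in T[1,2] deriving "ba": ["C"]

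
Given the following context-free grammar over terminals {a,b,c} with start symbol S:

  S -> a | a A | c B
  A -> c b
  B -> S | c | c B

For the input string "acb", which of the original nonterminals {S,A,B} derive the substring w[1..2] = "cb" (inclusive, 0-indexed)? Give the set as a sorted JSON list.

CNF form of G:
  S -> T0 B | T2 A | a
  A -> T0 T1
  B -> T0 B | T2 A | a | c
  T0 -> c
  T1 -> b
  T2 -> a

CYK fill — only the sub-triangle for w[1..2]:
  T[1,1] 'c' = {B,T0}  orig:{B}
  T[2,2] 'b' = {T1}  orig:{}
  T[1,2] 'cb' = {A}

Original NTs in T[1,2] deriving "cb": ["A"]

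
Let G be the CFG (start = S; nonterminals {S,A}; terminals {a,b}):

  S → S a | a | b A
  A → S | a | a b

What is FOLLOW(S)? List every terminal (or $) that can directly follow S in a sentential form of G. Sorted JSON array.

FIRST sets, iterate to fixpoint:
iter 1:
  A via A→a: +{a}
  S via S→a: +{a}
  S via S→b A: +{b}
  FIRST[S]={a,b}  FIRST[A]={a}
iter 2:
  A via A→S: +{b}
  FIRST[S]={a,b}  FIRST[A]={a,b}
iter 3: done
  FIRST[S]={a,b}  FIRST[A]={a,b}

Compute FOLLOW by fixpoint:
initialize: $ ∈ FOLLOW(S)
pass 1:
  S→S a: FOLLOW(S) ⊇ FIRST(a) = {a}; new: +{a}
  S→b A: FOLLOW(A) ⊇ FOLLOW(S) ⊇ {$,a}; new: +{$,a}
  FOLLOW(S)={$,a}  FOLLOW(A)={$,a}
pass 2: (no change)
  FOLLOW(S)={$,a}  FOLLOW(A)={$,a}

FOLLOW(S) = ["$", "a"]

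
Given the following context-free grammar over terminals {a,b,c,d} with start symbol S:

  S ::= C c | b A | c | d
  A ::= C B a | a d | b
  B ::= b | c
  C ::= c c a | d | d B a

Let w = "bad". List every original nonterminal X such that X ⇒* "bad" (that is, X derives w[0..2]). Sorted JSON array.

Convert to CNF:
  S -> C T2 | T3 A | c | d
  A -> C X4 | T0 T1 | b
  B -> b | c
  C -> T1 X6 | T2 X5 | d
  T0 -> a
  T1 -> d
  T2 -> c
  T3 -> b
  X4 -> B T0
  X5 -> T2 T0
  X6 -> B T0

CYK table (by increasing span) (cells [i..j] with 0 ≤ i ≤ j ≤ 2 only):
  [0..0]={A,B,T3}  "b"  orig:{A,B}
  [1..1]={T0}  "a"  orig:{}
  [2..2]={C,S,T1}  "d"  orig:{C,S}
  [0..1]={X4,X6}  "ba"  orig:{}
  [1..2]={A}  "ad"
  [0..2]={S}  "bad"

Original NTs in T[0,2] deriving "bad": ["S"]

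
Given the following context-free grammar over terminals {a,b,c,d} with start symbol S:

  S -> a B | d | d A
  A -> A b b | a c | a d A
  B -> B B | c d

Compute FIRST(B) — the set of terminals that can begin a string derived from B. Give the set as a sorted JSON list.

Compute FIRST by fixpoint:
pass 1:
  A via A→a c: +{a}
  B via B→c d: +{c}
  S via S→a B: +{a}
  S via S→d: +{d}
  S: {a,d}  A: {a}  B: {c}
pass 2: — fixpoint
  S: {a,d}  A: {a}  B: {c}

FIRST(B) = ["c"]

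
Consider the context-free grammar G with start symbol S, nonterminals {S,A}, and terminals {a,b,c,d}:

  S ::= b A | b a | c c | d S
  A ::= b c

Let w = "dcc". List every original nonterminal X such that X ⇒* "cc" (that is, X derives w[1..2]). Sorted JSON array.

Convert to CNF:
  S -> T0 A | T0 T2 | T1 T1 | T3 S
  A -> T0 T1
  T0 -> b
  T1 -> c
  T2 -> a
  T3 -> d

CYK table (by increasing span) (cells [i..j] with 1 ≤ i ≤ j ≤ 2 only):
  cell(1,1) c: {T1}  orig:{}
  cell(2,2) c: {T1}  orig:{}
  cell(1,2) cc: {S}

Original NTs in T[1,2] deriving "cc": ["S"]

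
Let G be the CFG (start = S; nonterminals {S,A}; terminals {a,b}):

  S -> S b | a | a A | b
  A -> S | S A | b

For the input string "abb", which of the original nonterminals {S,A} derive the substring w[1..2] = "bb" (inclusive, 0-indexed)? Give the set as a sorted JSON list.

CNF form of G:
  S -> S T0 | T1 A | a | b
  A -> S A | S T0 | T1 A | a | b
  T0 -> b
  T1 -> a

Fill CYK table bottom-up (cells [i..j] with 1 ≤ i ≤ j ≤ 2 only):
  [1..1]={A,S,T0}  "b"  orig:{A,S}
  [2..2]={A,S,T0}  "b"  orig:{A,S}
  [1..2]={A,S}  "bb"

Original NTs in T[1,2] deriving "bb": ["A", "S"]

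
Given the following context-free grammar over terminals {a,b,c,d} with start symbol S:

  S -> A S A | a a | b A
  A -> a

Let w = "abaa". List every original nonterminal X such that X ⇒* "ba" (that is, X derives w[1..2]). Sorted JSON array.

CNF form of G:
  S -> A X2 | T0 T0 | T1 A
  A -> a
  T0 -> a
  T1 -> b
  X2 -> S A

CYK table (by increasing span) (cells [i..j] with 1 ≤ i ≤ j ≤ 2 only):
  T[1,1] 'b' = {T1}  orig:{}
  T[2,2] 'a' = {A,T0}  orig:{A}
  T[1,2] 'ba' = {S}

Original NTs in T[1,2] deriving "ba": ["S"]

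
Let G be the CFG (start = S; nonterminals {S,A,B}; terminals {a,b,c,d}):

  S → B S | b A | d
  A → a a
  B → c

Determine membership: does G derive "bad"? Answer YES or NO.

Convert to CNF:
  S -> B S | T1 A | d
  A -> T0 T0
  B -> c
  T0 -> a
  T1 -> b

CYK table (by increasing span):
  cell(0,0) b: {T1}  orig:{}
  cell(1,1) a: {T0}  orig:{}
  cell(2,2) d: {S}
  cell(0,1) ba: ∅
  cell(1,2) ad: ∅
  cell(0,2) bad: ∅

S ∉ T[0,2] ⇒ NO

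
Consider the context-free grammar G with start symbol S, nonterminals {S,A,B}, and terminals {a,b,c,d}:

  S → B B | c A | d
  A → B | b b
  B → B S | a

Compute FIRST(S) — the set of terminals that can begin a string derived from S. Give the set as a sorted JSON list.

FIRST iteration:
[1]
  A via A→b b: +{b}
  B via B→a: +{a}
  S via S→B B: +{a}
  S via S→c A: +{c}
  S via S→d: +{d}
  FIRST(S)={a,c,d}  FIRST(A)={b}  FIRST(B)={a}
[2]
  A via A→B: +{a}
  FIRST(S)={a,c,d}  FIRST(A)={a,b}  FIRST(B)={a}
[3] (no change)
  FIRST(S)={a,c,d}  FIRST(A)={a,b}  FIRST(B)={a}

FIRST(S) = ["a", "c", "d"]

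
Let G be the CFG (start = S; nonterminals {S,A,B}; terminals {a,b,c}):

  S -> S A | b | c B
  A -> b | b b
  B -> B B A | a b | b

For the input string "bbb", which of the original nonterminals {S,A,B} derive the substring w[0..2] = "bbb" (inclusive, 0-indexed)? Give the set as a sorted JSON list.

CNF form of G:
  S -> S A | T2 B | b
  A -> T0 T0 | b
  B -> B X3 | T1 T0 | b
  T0 -> b
  T1 -> a
  T2 -> c
  X3 -> B A

CYK fill, restricted to cells inside w[0..2]:
  cell(0,0) b: {A,B,S,T0}  orig:{A,B,S}
  cell(1,1) b: {A,B,S,T0}  orig:{A,B,S}
  cell(2,2) b: {A,B,S,T0}  orig:{A,B,S}
  cell(0,1) bb: {A,S,X3}  orig:{A,S}
  cell(1,2) bb: {A,S,X3}  orig:{A,S}
  cell(0,2) bbb: {B,S,X3}  orig:{B,S}

Original NTs in T[0,2] deriving "bbb": ["B", "S"]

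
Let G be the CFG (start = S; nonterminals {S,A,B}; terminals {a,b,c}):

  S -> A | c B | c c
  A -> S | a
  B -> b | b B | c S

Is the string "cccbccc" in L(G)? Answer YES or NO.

Convert to CNF:
  S -> T0 B | T0 T0 | a
  A -> T0 B | T0 T0 | a
  B -> T0 S | T1 B | b
  T0 -> c
  T1 -> b

CYK fill:
  T[0,0] 'c' = {T0}  orig:{}
  T[1,1] 'c' = {T0}  orig:{}
  T[2,2] 'c' = {T0}  orig:{}
  T[3,3] 'b' = {B,T1}  orig:{B}
  T[4,4] 'c' = {T0}  orig:{}
  T[5,5] 'c' = {T0}  orig:{}
  T[6,6] 'c' = {T0}  orig:{}
  T[0,1] 'cc' = {A,S}
  T[1,2] 'cc' = {A,S}
  T[2,3] 'cb' = {A,S}
  T[3,4] 'bc' = ∅
  T[4,5] 'cc' = {A,S}
  T[5,6] 'cc' = {A,S}
  T[0,2] 'ccc' = {B}
  T[1,3] 'ccb' = {B}
  T[2,4] 'cbc' = ∅
  T[3,5] 'bcc' = ∅
  T[4,6] 'ccc' = {B}
  T[0,3] 'cccb' = {A,S}
  T[1,4] 'ccbc' = ∅
  T[2,5] 'cbcc' = ∅
  T[3,6] 'bccc' = {B}
  T[0,4] 'cccbc' = ∅
  T[1,5] 'ccbcc' = ∅
  T[2,6] 'cbccc' = {A,S}
  T[0,5] 'cccbcc' = ∅
  T[1,6] 'ccbccc' = {B}
  T[0,6] 'cccbccc' = {A,S}

S ∈ T[0,6] ⇒ YES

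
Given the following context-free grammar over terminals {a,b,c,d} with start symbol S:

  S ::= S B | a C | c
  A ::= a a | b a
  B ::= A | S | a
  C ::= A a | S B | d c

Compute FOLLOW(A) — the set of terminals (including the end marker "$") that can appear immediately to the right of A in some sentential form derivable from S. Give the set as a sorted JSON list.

FIRST iteration:
round 1:
  A via A→a a: +{a}
  A via A→b a: +{b}
  B via B→A: +{a,b}
  C via C→A a: +{a,b}
  C via C→d c: +{d}
  S via S→a C: +{a}
  S via S→c: +{c}
  FIRST[S]={a,c}  FIRST[A]={a,b}  FIRST[B]={a,b}  FIRST[C]={a,b,d}
round 2:
  B via B→S: +{c}
  C via C→S B: +{c}
  FIRST[S]={a,c}  FIRST[A]={a,b}  FIRST[B]={a,b,c}  FIRST[C]={a,b,c,d}
round 3: (stable)
  FIRST[S]={a,c}  FIRST[A]={a,b}  FIRST[B]={a,b,c}  FIRST[C]={a,b,c,d}

FOLLOW sets:
seed FOLLOW(S) with $
[1]
  C→A a: FOLLOW(A) ⊇ FIRST(a) = {a}; new: +{a}
  C→S B: FOLLOW(S) ⊇ FIRST(B) = {a,b,c}; new: +{a,b,c}
  S→S B: FOLLOW(B) ⊇ FOLLOW(S) ⊇ {$,a,b,c}; new: +{$,a,b,c}
  S→a C: FOLLOW(C) ⊇ FOLLOW(S) ⊇ {$,a,b,c}; new: +{$,a,b,c}
  FOLLOW(S)={$,a,b,c}  FOLLOW(A)={a}  FOLLOW(B)={$,a,b,c}  FOLLOW(C)={$,a,b,c}
[2]
  B→A: FOLLOW(A) ⊇ FOLLOW(B) ⊇ {$,a,b,c}; new: +{$,b,c}
  FOLLOW(S)={$,a,b,c}  FOLLOW(A)={$,a,b,c}  FOLLOW(B)={$,a,b,c}  FOLLOW(C)={$,a,b,c}
[3] (no change)
  FOLLOW(S)={$,a,b,c}  FOLLOW(A)={$,a,b,c}  FOLLOW(B)={$,a,b,c}  FOLLOW(C)={$,a,b,c}

FOLLOW(A) = ["$", "a", "b", "c"]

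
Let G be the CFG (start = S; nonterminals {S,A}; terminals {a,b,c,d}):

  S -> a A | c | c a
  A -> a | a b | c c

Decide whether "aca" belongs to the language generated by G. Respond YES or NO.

CNF form of G:
  S -> T0 A | T2 T0 | c
  A -> T0 T1 | T2 T2 | a
  T0 -> a
  T1 -> b
  T2 -> c

CYK table (by increasing span):
  [0..0]={A,T0}  "a"  orig:{A}
  [1..1]={S,T2}  "c"  orig:{S}
  [2..2]={A,T0}  "a"  orig:{A}
  [0..1]=∅  "ac"
  [1..2]={S}  "ca"
  [0..2]=∅  "aca"

S ∉ T[0,2] ⇒ NO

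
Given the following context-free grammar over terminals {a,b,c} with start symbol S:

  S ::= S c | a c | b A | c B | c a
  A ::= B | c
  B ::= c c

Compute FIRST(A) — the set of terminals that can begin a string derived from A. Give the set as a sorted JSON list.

Compute FIRST by fixpoint:
round 1:
  A via A→c: +{c}
  B via B→c c: +{c}
  S via S→a c: +{a}
  S via S→b A: +{b}
  S via S→c B: +{c}
  S: {a,b,c}  A: {c}  B: {c}
round 2: — fixpoint
  S: {a,b,c}  A: {c}  B: {c}

FIRST(A) = ["c"]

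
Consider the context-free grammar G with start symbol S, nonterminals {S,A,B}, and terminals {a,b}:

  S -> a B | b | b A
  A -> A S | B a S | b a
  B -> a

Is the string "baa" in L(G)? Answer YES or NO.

CNF form of G:
  S -> T0 B | T1 A | b
  A -> A S | B X2 | T1 T0
  B -> a
  T0 -> a
  T1 -> b
  X2 -> T0 S

CYK table (by increasing span):
  cell(0,0) b: {S,T1}  orig:{S}
  cell(1,1) a: {B,T0}  orig:{B}
  cell(2,2) a: {B,T0}  orig:{B}
  cell(0,1) ba: {A}
  cell(1,2) aa: {S}
  cell(0,2) baa: ∅

S ∉ T[0,2] ⇒ NO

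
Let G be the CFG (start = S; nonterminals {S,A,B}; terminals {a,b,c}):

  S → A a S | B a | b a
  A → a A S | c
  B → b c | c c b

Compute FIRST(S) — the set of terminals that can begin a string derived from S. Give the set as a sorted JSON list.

FIRST iteration:
pass 1:
  A via A→a A S: +{a}
  A via A→c: +{c}
  B via B→b c: +{b}
  B via B→c c b: +{c}
  S via S→A a S: +{a,c}
  S via S→B a: +{b}
  FIRST(S)={a,b,c}  FIRST(A)={a,c}  FIRST(B)={b,c}
pass 2: (stable)
  FIRST(S)={a,b,c}  FIRST(A)={a,c}  FIRST(B)={b,c}

FIRST(S) = ["a", "b", "c"]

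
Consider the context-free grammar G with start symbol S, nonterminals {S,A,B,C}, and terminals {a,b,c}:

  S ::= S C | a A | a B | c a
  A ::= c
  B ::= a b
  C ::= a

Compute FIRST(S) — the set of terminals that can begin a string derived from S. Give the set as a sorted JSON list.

Compute FIRST by fixpoint:
[1]
  A via A→c: +{c}
  B via B→a b: +{a}
  C via C→a: +{a}
  S via S→a A: +{a}
  S via S→c a: +{c}
  FIRST[S]={a,c}  FIRST[A]={c}  FIRST[B]={a}  FIRST[C]={a}
[2] (no change)
  FIRST[S]={a,c}  FIRST[A]={c}  FIRST[B]={a}  FIRST[C]={a}

FIRST(S) = ["a", "c"]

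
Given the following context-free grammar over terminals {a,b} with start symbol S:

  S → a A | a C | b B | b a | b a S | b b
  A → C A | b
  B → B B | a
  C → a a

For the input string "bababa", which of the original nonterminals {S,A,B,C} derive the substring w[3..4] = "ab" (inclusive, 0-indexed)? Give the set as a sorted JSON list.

Convert to CNF:
  S -> T0 A | T0 C | T1 B | T1 T0 | T1 T1 | T1 X2
  A -> C A | b
  B -> B B | a
  C -> T0 T0
  T0 -> a
  T1 -> b
  X2 -> T0 S

Fill CYK table bottom-up — only the sub-triangle for w[3..4]:
  cell(3,3) a: {B,T0}  orig:{B}
  cell(4,4) b: {A,T1}  orig:{A}
  cell(3,4) ab: {S}

Original NTs in T[3,4] deriving "ab": ["S"]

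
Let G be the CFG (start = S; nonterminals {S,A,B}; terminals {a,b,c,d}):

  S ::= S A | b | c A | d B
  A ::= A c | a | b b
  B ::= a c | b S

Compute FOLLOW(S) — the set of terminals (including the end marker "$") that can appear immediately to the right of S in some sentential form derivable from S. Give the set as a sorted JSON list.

FIRST sets, iterate to fixpoint:
round 1:
  A via A→a: +{a}
  A via A→b b: +{b}
  B via B→a c: +{a}
  B via B→b S: +{b}
  S via S→b: +{b}
  S via S→c A: +{c}
  S via S→d B: +{d}
  S: {b,c,d}  A: {a,b}  B: {a,b}
round 2: — fixpoint
  S: {b,c,d}  A: {a,b}  B: {a,b}

FOLLOW sets:
initialize: $ ∈ FOLLOW(S)
[1]
  A→A c: FOLLOW(A) ⊇ FIRST(c) = {c}; new: +{c}
  S→S A: FOLLOW(S) ⊇ FIRST(A) = {a,b}; new: +{a,b}
  S→S A: FOLLOW(A) ⊇ FOLLOW(S) ⊇ {$,a,b}; new: +{$,a,b}
  S→d B: FOLLOW(B) ⊇ FOLLOW(S) ⊇ {$,a,b}; new: +{$,a,b}
  FOLLOW[S]={$,a,b}  FOLLOW[A]={$,a,b,c}  FOLLOW[B]={$,a,b}
[2] done
  FOLLOW[S]={$,a,b}  FOLLOW[A]={$,a,b,c}  FOLLOW[B]={$,a,b}

FOLLOW(S) = ["$", "a", "b"]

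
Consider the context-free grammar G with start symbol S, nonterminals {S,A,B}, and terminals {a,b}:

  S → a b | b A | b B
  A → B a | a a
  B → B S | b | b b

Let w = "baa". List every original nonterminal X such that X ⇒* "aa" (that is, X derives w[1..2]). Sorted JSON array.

Convert to CNF:
  S -> T0 T1 | T1 A | T1 B
  A -> B T0 | T0 T0
  B -> B S | T1 T1 | b
  T0 -> a
  T1 -> b

Fill CYK table bottom-up — only the sub-triangle for w[1..2]:
  cell(1,1) a: {T0}  orig:{}
  cell(2,2) a: {T0}  orig:{}
  cell(1,2) aa: {A}

Original NTs in T[1,2] deriving "aa": ["A"]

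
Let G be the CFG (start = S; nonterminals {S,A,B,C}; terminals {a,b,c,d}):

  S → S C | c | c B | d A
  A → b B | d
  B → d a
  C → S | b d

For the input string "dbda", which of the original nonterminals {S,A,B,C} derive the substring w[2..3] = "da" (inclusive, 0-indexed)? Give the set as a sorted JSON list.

CNF form of G:
  S -> S C | T1 A | T3 B | c
  A -> T0 B | d
  B -> T1 T2
  C -> S C | T0 T1 | T1 A | T3 B | c
  T0 -> b
  T1 -> d
  T2 -> a
  T3 -> c

Fill CYK table bottom-up — only the sub-triangle for w[2..3]:
  [2..2]={A,T1}  "d"  orig:{A}
  [3..3]={T2}  "a"  orig:{}
  [2..3]={B}  "da"

Original NTs in T[2,3] deriving "da": ["B"]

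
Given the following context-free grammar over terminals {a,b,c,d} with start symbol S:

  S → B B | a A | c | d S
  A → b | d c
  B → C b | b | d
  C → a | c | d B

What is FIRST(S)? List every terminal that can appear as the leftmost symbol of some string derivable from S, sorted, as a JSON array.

Compute FIRST by fixpoint:
pass 1:
  A via A→b: +{b}
  A via A→d c: +{d}
  B via B→b: +{b}
  B via B→d: +{d}
  C via C→a: +{a}
  C via C→c: +{c}
  C via C→d B: +{d}
  S via S→B B: +{b,d}
  S via S→a A: +{a}
  S via S→c: +{c}
  FIRST[S]={a,b,c,d}  FIRST[A]={b,d}  FIRST[B]={b,d}  FIRST[C]={a,c,d}
pass 2:
  B via B→C b: +{a,c}
  FIRST[S]={a,b,c,d}  FIRST[A]={b,d}  FIRST[B]={a,b,c,d}  FIRST[C]={a,c,d}
pass 3: (stable)
  FIRST[S]={a,b,c,d}  FIRST[A]={b,d}  FIRST[B]={a,b,c,d}  FIRST[C]={a,c,d}

FIRST(S) = ["a", "b", "c", "d"]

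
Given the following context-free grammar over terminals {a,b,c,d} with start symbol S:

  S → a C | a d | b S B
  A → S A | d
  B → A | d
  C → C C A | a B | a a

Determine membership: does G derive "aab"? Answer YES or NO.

CNF form of G:
  S -> T0 C | T0 T1 | T2 X4
  A -> S A | d
  B -> S A | d
  C -> C X3 | T0 B | T0 T0
  T0 -> a
  T1 -> d
  T2 -> b
  X3 -> C A
  X4 -> S B

CYK table (by increasing span):
  [0..0]={T0}  "a"  orig:{}
  [1..1]={T0}  "a"  orig:{}
  [2..2]={T2}  "b"  orig:{}
  [0..1]={C}  "aa"
  [1..2]=∅  "ab"
  [0..2]=∅  "aab"

S ∉ T[0,2] ⇒ NO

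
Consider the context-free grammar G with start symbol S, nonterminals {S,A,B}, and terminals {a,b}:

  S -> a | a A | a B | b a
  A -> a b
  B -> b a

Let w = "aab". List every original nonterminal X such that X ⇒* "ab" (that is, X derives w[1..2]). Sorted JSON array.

Convert to CNF:
  S -> T0 A | T0 B | T1 T0 | a
  A -> T0 T1
  B -> T1 T0
  T0 -> a
  T1 -> b

CYK fill — only the sub-triangle for w[1..2]:
  [1..1]={S,T0}  "a"  orig:{S}
  [2..2]={T1}  "b"  orig:{}
  [1..2]={A}  "ab"

Original NTs in T[1,2] deriving "ab": ["A"]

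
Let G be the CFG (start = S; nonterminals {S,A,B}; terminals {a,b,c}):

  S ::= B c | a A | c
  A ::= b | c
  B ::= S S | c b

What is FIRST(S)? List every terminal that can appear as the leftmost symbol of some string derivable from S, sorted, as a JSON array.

FIRST sets, iterate to fixpoint:
round 1:
  A via A→b: +{b}
  A via A→c: +{c}
  B via B→c b: +{c}
  S via S→B c: +{c}
  S via S→a A: +{a}
  FIRST(S)={a,c}  FIRST(A)={b,c}  FIRST(B)={c}
round 2:
  B via B→S S: +{a}
  FIRST(S)={a,c}  FIRST(A)={b,c}  FIRST(B)={a,c}
round 3: — fixpoint
  FIRST(S)={a,c}  FIRST(A)={b,c}  FIRST(B)={a,c}

FIRST(S) = ["a", "c"]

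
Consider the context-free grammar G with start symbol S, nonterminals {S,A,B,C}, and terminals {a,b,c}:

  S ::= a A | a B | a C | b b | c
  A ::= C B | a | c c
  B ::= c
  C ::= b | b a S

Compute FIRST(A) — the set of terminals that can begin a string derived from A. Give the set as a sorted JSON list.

FIRST iteration:
round 1:
  A via A→a: +{a}
  A via A→c c: +{c}
  B via B→c: +{c}
  C via C→b: +{b}
  S via S→a A: +{a}
  S via S→b b: +{b}
  S via S→c: +{c}
  S: {a,b,c}  A: {a,c}  B: {c}  C: {b}
round 2:
  A via A→C B: +{b}
  S: {a,b,c}  A: {a,b,c}  B: {c}  C: {b}
round 3: done
  S: {a,b,c}  A: {a,b,c}  B: {c}  C: {b}

FIRST(A) = ["a", "b", "c"]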